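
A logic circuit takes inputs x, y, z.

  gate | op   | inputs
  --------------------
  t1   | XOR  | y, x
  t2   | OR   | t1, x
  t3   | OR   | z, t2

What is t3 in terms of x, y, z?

t1 = y XOR x
t2 = t1 OR x = (y XOR x) OR x
t3 = z OR t2 = z OR ((y XOR x) OR x)

z OR ((y XOR x) OR x)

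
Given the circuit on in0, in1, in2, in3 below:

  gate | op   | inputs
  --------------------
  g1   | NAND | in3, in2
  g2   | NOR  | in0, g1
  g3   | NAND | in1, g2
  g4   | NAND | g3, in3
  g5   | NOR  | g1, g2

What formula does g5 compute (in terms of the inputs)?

(in3 NAND in2) NOR (in0 NOR (in3 NAND in2))

g1 = in3 NAND in2
g2 = in0 NOR g1 = in0 NOR (in3 NAND in2)
g5 = g1 NOR g2 = (in3 NAND in2) NOR (in0 NOR (in3 NAND in2))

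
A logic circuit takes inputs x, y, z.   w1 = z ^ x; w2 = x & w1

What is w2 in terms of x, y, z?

x & (z ^ x)

w1 = z ^ x
w2 = x & w1 = x & (z ^ x)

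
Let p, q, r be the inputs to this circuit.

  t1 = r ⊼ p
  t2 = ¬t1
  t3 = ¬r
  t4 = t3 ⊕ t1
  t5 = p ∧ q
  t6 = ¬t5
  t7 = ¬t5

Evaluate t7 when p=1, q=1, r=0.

t5 = 1 ∧ 1 = 1
t7 = ¬1 = 0

0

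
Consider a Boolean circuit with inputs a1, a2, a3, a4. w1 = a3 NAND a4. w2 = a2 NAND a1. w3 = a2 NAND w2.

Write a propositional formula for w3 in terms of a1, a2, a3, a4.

w2 = a2 NAND a1
w3 = a2 NAND w2 = a2 NAND (a2 NAND a1)

a2 NAND (a2 NAND a1)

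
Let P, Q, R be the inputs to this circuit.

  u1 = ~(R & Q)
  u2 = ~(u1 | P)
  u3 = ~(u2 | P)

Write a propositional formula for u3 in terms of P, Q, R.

u1 = ~(R & Q)
u2 = ~(u1 | P) = ~((~(R & Q)) | P)
u3 = ~(u2 | P) = ~((~((~(R & Q)) | P)) | P)

~((~((~(R & Q)) | P)) | P)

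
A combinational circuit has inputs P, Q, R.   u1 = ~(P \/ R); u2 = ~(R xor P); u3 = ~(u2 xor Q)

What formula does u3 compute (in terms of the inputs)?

~((~(R xor P)) xor Q)

u2 = ~(R xor P)
u3 = ~(u2 xor Q) = ~((~(R xor P)) xor Q)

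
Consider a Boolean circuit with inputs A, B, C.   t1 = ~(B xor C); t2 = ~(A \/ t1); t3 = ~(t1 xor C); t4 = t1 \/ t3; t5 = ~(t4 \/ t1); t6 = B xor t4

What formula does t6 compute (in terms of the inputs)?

t1 = ~(B xor C)
t3 = ~(t1 xor C) = ~((~(B xor C)) xor C)
t4 = t1 \/ t3 = (~(B xor C)) \/ (~((~(B xor C)) xor C))
t6 = B xor t4 = B xor ((~(B xor C)) \/ (~((~(B xor C)) xor C)))

B xor ((~(B xor C)) \/ (~((~(B xor C)) xor C)))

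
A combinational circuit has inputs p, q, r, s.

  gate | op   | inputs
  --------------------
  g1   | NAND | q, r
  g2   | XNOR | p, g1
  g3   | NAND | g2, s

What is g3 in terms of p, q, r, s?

(p XNOR (q NAND r)) NAND s

g1 = q NAND r
g2 = p XNOR g1 = p XNOR (q NAND r)
g3 = g2 NAND s = (p XNOR (q NAND r)) NAND s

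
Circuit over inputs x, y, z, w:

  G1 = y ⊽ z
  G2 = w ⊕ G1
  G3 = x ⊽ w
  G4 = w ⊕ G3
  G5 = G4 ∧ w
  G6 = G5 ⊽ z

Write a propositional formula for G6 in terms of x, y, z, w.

G3 = x ⊽ w
G4 = w ⊕ G3 = w ⊕ (x ⊽ w)
G5 = G4 ∧ w = (w ⊕ (x ⊽ w)) ∧ w
G6 = G5 ⊽ z = ((w ⊕ (x ⊽ w)) ∧ w) ⊽ z

((w ⊕ (x ⊽ w)) ∧ w) ⊽ z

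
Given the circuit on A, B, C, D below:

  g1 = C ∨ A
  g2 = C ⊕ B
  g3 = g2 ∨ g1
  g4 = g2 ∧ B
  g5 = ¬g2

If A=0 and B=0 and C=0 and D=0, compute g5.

1

g2 = 0 ⊕ 0 = 0
g5 = ¬0 = 1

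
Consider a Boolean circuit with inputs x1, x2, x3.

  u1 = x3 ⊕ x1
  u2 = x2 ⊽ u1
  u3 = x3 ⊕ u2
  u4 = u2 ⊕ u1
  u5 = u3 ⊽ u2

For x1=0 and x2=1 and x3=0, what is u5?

1

u1 = 0 ⊕ 0 = 0
u2 = 1 ⊽ 0 = 0
u3 = 0 ⊕ 0 = 0
u5 = 0 ⊽ 0 = 1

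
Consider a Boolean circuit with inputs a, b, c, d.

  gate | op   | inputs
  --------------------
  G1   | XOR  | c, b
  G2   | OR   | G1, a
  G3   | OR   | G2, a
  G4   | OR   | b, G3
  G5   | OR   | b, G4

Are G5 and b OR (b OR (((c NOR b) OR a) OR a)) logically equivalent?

G1 = c XOR b
G2 = G1 OR a = (c XOR b) OR a
G3 = G2 OR a = ((c XOR b) OR a) OR a
G4 = b OR G3 = b OR (((c XOR b) OR a) OR a)
G5 = b OR G4 = b OR (b OR (((c XOR b) OR a) OR a))
At a=0, b=0, c=0, d=0: circuit gives 0, formula gives 1.

No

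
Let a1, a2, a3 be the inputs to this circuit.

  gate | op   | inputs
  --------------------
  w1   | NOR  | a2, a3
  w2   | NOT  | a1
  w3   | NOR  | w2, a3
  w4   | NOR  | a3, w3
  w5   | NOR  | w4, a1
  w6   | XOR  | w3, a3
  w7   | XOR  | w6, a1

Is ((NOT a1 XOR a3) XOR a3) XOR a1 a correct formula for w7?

w2 = NOT a1
w3 = w2 NOR a3 = NOT a1 NOR a3
w6 = w3 XOR a3 = (NOT a1 NOR a3) XOR a3
w7 = w6 XOR a1 = ((NOT a1 NOR a3) XOR a3) XOR a1
At a1=0, a2=0, a3=0: circuit gives 0, formula gives 1.

No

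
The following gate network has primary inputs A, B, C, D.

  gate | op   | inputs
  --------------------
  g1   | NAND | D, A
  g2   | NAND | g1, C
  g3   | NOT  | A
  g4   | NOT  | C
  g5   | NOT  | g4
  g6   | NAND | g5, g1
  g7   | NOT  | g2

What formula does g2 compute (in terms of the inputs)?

(D NAND A) NAND C

g1 = D NAND A
g2 = g1 NAND C = (D NAND A) NAND C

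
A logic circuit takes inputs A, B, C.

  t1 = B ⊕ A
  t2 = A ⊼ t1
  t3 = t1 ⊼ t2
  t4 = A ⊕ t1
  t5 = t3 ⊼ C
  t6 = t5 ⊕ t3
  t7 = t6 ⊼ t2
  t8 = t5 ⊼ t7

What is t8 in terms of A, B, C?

t1 = B ⊕ A
t2 = A ⊼ t1 = A ⊼ (B ⊕ A)
t3 = t1 ⊼ t2 = (B ⊕ A) ⊼ (A ⊼ (B ⊕ A))
t5 = t3 ⊼ C = ((B ⊕ A) ⊼ (A ⊼ (B ⊕ A))) ⊼ C
t6 = t5 ⊕ t3 = (((B ⊕ A) ⊼ (A ⊼ (B ⊕ A))) ⊼ C) ⊕ ((B ⊕ A) ⊼ (A ⊼ (B ⊕ A)))
t7 = t6 ⊼ t2 = ((((B ⊕ A) ⊼ (A ⊼ (B ⊕ A))) ⊼ C) ⊕ ((B ⊕ A) ⊼ (A ⊼ (B ⊕ A)))) ⊼ (A ⊼ (B ⊕ A))
t8 = t5 ⊼ t7 = (((B ⊕ A) ⊼ (A ⊼ (B ⊕ A))) ⊼ C) ⊼ (((((B ⊕ A) ⊼ (A ⊼ (B ⊕ A))) ⊼ C) ⊕ ((B ⊕ A) ⊼ (A ⊼ (B ⊕ A)))) ⊼ (A ⊼ (B ⊕ A)))

(((B ⊕ A) ⊼ (A ⊼ (B ⊕ A))) ⊼ C) ⊼ (((((B ⊕ A) ⊼ (A ⊼ (B ⊕ A))) ⊼ C) ⊕ ((B ⊕ A) ⊼ (A ⊼ (B ⊕ A)))) ⊼ (A ⊼ (B ⊕ A)))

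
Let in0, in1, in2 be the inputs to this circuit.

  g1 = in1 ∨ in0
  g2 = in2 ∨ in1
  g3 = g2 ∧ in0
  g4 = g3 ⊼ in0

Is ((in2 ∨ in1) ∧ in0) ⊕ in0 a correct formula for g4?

No

g2 = in2 ∨ in1
g3 = g2 ∧ in0 = (in2 ∨ in1) ∧ in0
g4 = g3 ⊼ in0 = ((in2 ∨ in1) ∧ in0) ⊼ in0
At in0=0, in1=0, in2=0: circuit gives 1, formula gives 0.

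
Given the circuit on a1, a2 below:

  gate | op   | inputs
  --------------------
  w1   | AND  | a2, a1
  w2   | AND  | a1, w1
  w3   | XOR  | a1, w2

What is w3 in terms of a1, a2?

a1 XOR (a1 AND (a2 AND a1))

w1 = a2 AND a1
w2 = a1 AND w1 = a1 AND (a2 AND a1)
w3 = a1 XOR w2 = a1 XOR (a1 AND (a2 AND a1))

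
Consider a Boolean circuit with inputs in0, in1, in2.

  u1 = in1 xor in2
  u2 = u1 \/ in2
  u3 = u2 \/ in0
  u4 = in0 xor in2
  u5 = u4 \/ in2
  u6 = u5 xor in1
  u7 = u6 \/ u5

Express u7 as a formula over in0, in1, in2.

u4 = in0 xor in2
u5 = u4 \/ in2 = (in0 xor in2) \/ in2
u6 = u5 xor in1 = ((in0 xor in2) \/ in2) xor in1
u7 = u6 \/ u5 = (((in0 xor in2) \/ in2) xor in1) \/ ((in0 xor in2) \/ in2)

(((in0 xor in2) \/ in2) xor in1) \/ ((in0 xor in2) \/ in2)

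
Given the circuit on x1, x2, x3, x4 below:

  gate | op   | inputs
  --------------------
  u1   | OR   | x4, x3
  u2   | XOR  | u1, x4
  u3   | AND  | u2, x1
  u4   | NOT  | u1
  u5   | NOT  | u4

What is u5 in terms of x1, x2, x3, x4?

NOT NOT (x4 OR x3)

u1 = x4 OR x3
u4 = NOT u1 = NOT (x4 OR x3)
u5 = NOT u4 = NOT NOT (x4 OR x3)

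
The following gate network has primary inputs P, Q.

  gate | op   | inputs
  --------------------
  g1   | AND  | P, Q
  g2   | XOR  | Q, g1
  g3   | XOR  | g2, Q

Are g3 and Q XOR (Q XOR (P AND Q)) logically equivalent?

Yes

g1 = P AND Q
g2 = Q XOR g1 = Q XOR (P AND Q)
g3 = g2 XOR Q = (Q XOR (P AND Q)) XOR Q
At P=0, Q=0: circuit gives 0, formula gives 0.
At P=1, Q=1: circuit gives 1, formula gives 1.
Agrees on all 4 inputs.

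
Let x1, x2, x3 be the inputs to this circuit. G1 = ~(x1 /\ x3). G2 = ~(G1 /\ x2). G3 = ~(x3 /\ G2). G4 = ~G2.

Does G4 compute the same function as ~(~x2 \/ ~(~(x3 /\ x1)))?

Yes

G1 = ~(x1 /\ x3)
G2 = ~(G1 /\ x2) = ~((~(x1 /\ x3)) /\ x2)
G4 = ~G2 = ~(~((~(x1 /\ x3)) /\ x2))
At x1=0, x2=0, x3=0: circuit gives 0, formula gives 0.
At x1=0, x2=1, x3=0: circuit gives 1, formula gives 1.
Agrees on all 8 inputs.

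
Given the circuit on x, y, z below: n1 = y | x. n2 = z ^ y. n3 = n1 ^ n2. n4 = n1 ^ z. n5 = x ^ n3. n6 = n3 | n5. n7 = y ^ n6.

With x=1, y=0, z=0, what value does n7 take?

1

n1 = 0 | 1 = 1
n2 = 0 ^ 0 = 0
n3 = 1 ^ 0 = 1
n5 = 1 ^ 1 = 0
n6 = 1 | 0 = 1
n7 = 0 ^ 1 = 1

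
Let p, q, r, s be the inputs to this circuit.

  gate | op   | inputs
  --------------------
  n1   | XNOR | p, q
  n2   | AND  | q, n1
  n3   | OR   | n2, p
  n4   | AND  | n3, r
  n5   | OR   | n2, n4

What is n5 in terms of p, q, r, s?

n1 = p XNOR q
n2 = q AND n1 = q AND (p XNOR q)
n3 = n2 OR p = (q AND (p XNOR q)) OR p
n4 = n3 AND r = ((q AND (p XNOR q)) OR p) AND r
n5 = n2 OR n4 = (q AND (p XNOR q)) OR (((q AND (p XNOR q)) OR p) AND r)

(q AND (p XNOR q)) OR (((q AND (p XNOR q)) OR p) AND r)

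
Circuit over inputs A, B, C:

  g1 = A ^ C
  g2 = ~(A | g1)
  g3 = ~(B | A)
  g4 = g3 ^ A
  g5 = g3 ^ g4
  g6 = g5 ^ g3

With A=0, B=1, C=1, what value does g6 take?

0

g3 = ~(1 | 0) = 0
g4 = 0 ^ 0 = 0
g5 = 0 ^ 0 = 0
g6 = 0 ^ 0 = 0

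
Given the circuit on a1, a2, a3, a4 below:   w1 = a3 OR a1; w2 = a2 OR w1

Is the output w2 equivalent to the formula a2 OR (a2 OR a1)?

w1 = a3 OR a1
w2 = a2 OR w1 = a2 OR (a3 OR a1)
At a1=0, a2=0, a3=1, a4=0: circuit gives 1, formula gives 0.

No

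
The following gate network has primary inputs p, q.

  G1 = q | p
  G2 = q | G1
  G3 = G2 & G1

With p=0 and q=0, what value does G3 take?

0

G1 = 0 | 0 = 0
G2 = 0 | 0 = 0
G3 = 0 & 0 = 0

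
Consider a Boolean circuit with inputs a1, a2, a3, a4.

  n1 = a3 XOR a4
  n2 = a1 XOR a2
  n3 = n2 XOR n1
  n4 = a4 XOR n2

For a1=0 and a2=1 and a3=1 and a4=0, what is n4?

n2 = 0 XOR 1 = 1
n4 = 0 XOR 1 = 1

1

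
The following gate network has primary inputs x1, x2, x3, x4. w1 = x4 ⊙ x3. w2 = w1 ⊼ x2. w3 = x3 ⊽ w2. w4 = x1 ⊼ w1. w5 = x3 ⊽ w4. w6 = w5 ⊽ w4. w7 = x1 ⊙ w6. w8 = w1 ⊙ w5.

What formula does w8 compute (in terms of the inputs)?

(x4 ⊙ x3) ⊙ (x3 ⊽ (x1 ⊼ (x4 ⊙ x3)))

w1 = x4 ⊙ x3
w4 = x1 ⊼ w1 = x1 ⊼ (x4 ⊙ x3)
w5 = x3 ⊽ w4 = x3 ⊽ (x1 ⊼ (x4 ⊙ x3))
w8 = w1 ⊙ w5 = (x4 ⊙ x3) ⊙ (x3 ⊽ (x1 ⊼ (x4 ⊙ x3)))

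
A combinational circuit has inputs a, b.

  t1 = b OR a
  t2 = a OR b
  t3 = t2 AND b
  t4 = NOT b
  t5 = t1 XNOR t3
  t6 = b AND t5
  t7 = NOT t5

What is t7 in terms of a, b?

t1 = b OR a
t2 = a OR b
t3 = t2 AND b = (a OR b) AND b
t5 = t1 XNOR t3 = (b OR a) XNOR ((a OR b) AND b)
t7 = NOT t5 = NOT ((b OR a) XNOR ((a OR b) AND b))

NOT ((b OR a) XNOR ((a OR b) AND b))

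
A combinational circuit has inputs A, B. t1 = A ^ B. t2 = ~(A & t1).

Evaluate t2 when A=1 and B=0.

t1 = 1 ^ 0 = 1
t2 = ~(1 & 1) = 0

0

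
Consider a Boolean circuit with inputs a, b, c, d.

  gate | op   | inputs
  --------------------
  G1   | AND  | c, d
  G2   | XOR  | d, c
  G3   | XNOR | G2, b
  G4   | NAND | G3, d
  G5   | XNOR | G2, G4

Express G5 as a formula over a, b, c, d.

G2 = d XOR c
G3 = G2 XNOR b = (d XOR c) XNOR b
G4 = G3 NAND d = ((d XOR c) XNOR b) NAND d
G5 = G2 XNOR G4 = (d XOR c) XNOR (((d XOR c) XNOR b) NAND d)

(d XOR c) XNOR (((d XOR c) XNOR b) NAND d)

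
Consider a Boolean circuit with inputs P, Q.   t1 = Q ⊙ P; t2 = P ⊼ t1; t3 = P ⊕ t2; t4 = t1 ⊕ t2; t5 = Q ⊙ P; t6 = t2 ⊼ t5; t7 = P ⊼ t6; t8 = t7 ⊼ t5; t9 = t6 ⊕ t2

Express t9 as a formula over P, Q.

((P ⊼ (Q ⊙ P)) ⊼ (Q ⊙ P)) ⊕ (P ⊼ (Q ⊙ P))

t1 = Q ⊙ P
t2 = P ⊼ t1 = P ⊼ (Q ⊙ P)
t5 = Q ⊙ P
t6 = t2 ⊼ t5 = (P ⊼ (Q ⊙ P)) ⊼ (Q ⊙ P)
t9 = t6 ⊕ t2 = ((P ⊼ (Q ⊙ P)) ⊼ (Q ⊙ P)) ⊕ (P ⊼ (Q ⊙ P))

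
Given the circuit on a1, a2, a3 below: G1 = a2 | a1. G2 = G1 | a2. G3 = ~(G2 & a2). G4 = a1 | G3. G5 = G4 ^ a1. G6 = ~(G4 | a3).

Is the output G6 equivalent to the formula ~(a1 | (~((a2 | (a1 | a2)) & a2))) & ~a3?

G1 = a2 | a1
G2 = G1 | a2 = (a2 | a1) | a2
G3 = ~(G2 & a2) = ~(((a2 | a1) | a2) & a2)
G4 = a1 | G3 = a1 | (~(((a2 | a1) | a2) & a2))
G6 = ~(G4 | a3) = ~((a1 | (~(((a2 | a1) | a2) & a2))) | a3)
At a1=0, a2=0, a3=0: circuit gives 0, formula gives 0.
At a1=0, a2=1, a3=0: circuit gives 1, formula gives 1.
Agrees on all 8 inputs.

Yes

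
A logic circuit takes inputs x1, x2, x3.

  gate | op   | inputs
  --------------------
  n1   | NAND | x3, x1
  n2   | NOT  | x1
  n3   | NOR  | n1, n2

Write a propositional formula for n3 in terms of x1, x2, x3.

n1 = x3 NAND x1
n2 = NOT x1
n3 = n1 NOR n2 = (x3 NAND x1) NOR NOT x1

(x3 NAND x1) NOR NOT x1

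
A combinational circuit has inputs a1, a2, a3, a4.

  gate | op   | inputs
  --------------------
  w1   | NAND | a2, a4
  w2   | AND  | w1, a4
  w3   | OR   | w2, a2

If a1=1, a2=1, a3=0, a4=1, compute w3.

w1 = 1 NAND 1 = 0
w2 = 0 AND 1 = 0
w3 = 0 OR 1 = 1

1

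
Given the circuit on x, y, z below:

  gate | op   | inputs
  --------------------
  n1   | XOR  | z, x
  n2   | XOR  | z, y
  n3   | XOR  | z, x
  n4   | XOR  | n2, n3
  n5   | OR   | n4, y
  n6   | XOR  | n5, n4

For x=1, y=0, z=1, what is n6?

n2 = 1 XOR 0 = 1
n3 = 1 XOR 1 = 0
n4 = 1 XOR 0 = 1
n5 = 1 OR 0 = 1
n6 = 1 XOR 1 = 0

0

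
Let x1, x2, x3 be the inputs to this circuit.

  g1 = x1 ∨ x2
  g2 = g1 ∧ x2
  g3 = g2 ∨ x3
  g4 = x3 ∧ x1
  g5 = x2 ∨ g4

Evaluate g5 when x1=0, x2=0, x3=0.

g4 = 0 ∧ 0 = 0
g5 = 0 ∨ 0 = 0

0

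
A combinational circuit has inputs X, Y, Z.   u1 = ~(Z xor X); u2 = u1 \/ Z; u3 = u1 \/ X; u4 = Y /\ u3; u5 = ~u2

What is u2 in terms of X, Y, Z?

(~(Z xor X)) \/ Z

u1 = ~(Z xor X)
u2 = u1 \/ Z = (~(Z xor X)) \/ Z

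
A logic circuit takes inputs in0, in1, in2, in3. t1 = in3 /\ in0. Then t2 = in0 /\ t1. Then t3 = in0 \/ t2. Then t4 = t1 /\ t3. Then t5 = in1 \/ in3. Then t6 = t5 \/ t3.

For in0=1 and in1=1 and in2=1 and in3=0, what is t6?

1

t1 = 0 /\ 1 = 0
t2 = 1 /\ 0 = 0
t3 = 1 \/ 0 = 1
t5 = 1 \/ 0 = 1
t6 = 1 \/ 1 = 1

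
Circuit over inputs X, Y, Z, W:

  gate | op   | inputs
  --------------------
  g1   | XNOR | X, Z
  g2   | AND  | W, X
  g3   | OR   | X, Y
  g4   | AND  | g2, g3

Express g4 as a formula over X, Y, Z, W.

(W AND X) AND (X OR Y)

g2 = W AND X
g3 = X OR Y
g4 = g2 AND g3 = (W AND X) AND (X OR Y)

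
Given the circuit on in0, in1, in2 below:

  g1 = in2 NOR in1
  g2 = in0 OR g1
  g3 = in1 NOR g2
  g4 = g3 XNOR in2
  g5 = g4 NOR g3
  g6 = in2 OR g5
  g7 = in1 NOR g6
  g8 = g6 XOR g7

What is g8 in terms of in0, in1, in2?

(in2 OR (((in1 NOR (in0 OR (in2 NOR in1))) XNOR in2) NOR (in1 NOR (in0 OR (in2 NOR in1))))) XOR (in1 NOR (in2 OR (((in1 NOR (in0 OR (in2 NOR in1))) XNOR in2) NOR (in1 NOR (in0 OR (in2 NOR in1))))))

g1 = in2 NOR in1
g2 = in0 OR g1 = in0 OR (in2 NOR in1)
g3 = in1 NOR g2 = in1 NOR (in0 OR (in2 NOR in1))
g4 = g3 XNOR in2 = (in1 NOR (in0 OR (in2 NOR in1))) XNOR in2
g5 = g4 NOR g3 = ((in1 NOR (in0 OR (in2 NOR in1))) XNOR in2) NOR (in1 NOR (in0 OR (in2 NOR in1)))
g6 = in2 OR g5 = in2 OR (((in1 NOR (in0 OR (in2 NOR in1))) XNOR in2) NOR (in1 NOR (in0 OR (in2 NOR in1))))
g7 = in1 NOR g6 = in1 NOR (in2 OR (((in1 NOR (in0 OR (in2 NOR in1))) XNOR in2) NOR (in1 NOR (in0 OR (in2 NOR in1)))))
g8 = g6 XOR g7 = (in2 OR (((in1 NOR (in0 OR (in2 NOR in1))) XNOR in2) NOR (in1 NOR (in0 OR (in2 NOR in1))))) XOR (in1 NOR (in2 OR (((in1 NOR (in0 OR (in2 NOR in1))) XNOR in2) NOR (in1 NOR (in0 OR (in2 NOR in1))))))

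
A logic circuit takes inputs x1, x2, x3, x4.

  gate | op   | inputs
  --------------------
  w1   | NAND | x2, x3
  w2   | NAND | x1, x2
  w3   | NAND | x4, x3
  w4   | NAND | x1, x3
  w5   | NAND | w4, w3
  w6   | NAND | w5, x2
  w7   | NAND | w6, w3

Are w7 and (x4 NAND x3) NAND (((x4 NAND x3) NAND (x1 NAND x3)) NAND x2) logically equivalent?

w3 = x4 NAND x3
w4 = x1 NAND x3
w5 = w4 NAND w3 = (x1 NAND x3) NAND (x4 NAND x3)
w6 = w5 NAND x2 = ((x1 NAND x3) NAND (x4 NAND x3)) NAND x2
w7 = w6 NAND w3 = (((x1 NAND x3) NAND (x4 NAND x3)) NAND x2) NAND (x4 NAND x3)
At x1=0, x2=0, x3=0, x4=0: circuit gives 0, formula gives 0.
At x1=0, x2=0, x3=1, x4=1: circuit gives 1, formula gives 1.
Agrees on all 16 inputs.

Yes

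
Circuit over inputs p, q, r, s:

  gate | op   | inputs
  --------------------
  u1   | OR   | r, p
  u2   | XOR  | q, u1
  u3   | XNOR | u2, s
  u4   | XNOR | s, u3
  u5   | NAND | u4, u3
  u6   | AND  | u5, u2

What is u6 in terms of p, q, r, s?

((s XNOR ((q XOR (r OR p)) XNOR s)) NAND ((q XOR (r OR p)) XNOR s)) AND (q XOR (r OR p))

u1 = r OR p
u2 = q XOR u1 = q XOR (r OR p)
u3 = u2 XNOR s = (q XOR (r OR p)) XNOR s
u4 = s XNOR u3 = s XNOR ((q XOR (r OR p)) XNOR s)
u5 = u4 NAND u3 = (s XNOR ((q XOR (r OR p)) XNOR s)) NAND ((q XOR (r OR p)) XNOR s)
u6 = u5 AND u2 = ((s XNOR ((q XOR (r OR p)) XNOR s)) NAND ((q XOR (r OR p)) XNOR s)) AND (q XOR (r OR p))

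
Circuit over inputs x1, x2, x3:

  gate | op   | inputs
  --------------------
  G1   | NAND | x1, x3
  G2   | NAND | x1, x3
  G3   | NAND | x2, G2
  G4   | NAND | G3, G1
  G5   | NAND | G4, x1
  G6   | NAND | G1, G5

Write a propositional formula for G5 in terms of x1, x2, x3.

((x2 NAND (x1 NAND x3)) NAND (x1 NAND x3)) NAND x1

G1 = x1 NAND x3
G2 = x1 NAND x3
G3 = x2 NAND G2 = x2 NAND (x1 NAND x3)
G4 = G3 NAND G1 = (x2 NAND (x1 NAND x3)) NAND (x1 NAND x3)
G5 = G4 NAND x1 = ((x2 NAND (x1 NAND x3)) NAND (x1 NAND x3)) NAND x1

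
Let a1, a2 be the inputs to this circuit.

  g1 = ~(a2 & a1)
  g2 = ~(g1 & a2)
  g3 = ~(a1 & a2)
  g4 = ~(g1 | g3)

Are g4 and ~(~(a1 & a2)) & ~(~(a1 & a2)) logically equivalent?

Yes

g1 = ~(a2 & a1)
g3 = ~(a1 & a2)
g4 = ~(g1 | g3) = ~((~(a2 & a1)) | (~(a1 & a2)))
At a1=0, a2=0: circuit gives 0, formula gives 0.
At a1=1, a2=1: circuit gives 1, formula gives 1.
Agrees on all 4 inputs.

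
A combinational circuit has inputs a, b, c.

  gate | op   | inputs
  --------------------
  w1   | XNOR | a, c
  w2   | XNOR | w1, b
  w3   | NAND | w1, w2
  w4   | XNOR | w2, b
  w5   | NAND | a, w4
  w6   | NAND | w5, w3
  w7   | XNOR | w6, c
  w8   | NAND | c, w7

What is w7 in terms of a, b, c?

w1 = a XNOR c
w2 = w1 XNOR b = (a XNOR c) XNOR b
w3 = w1 NAND w2 = (a XNOR c) NAND ((a XNOR c) XNOR b)
w4 = w2 XNOR b = ((a XNOR c) XNOR b) XNOR b
w5 = a NAND w4 = a NAND (((a XNOR c) XNOR b) XNOR b)
w6 = w5 NAND w3 = (a NAND (((a XNOR c) XNOR b) XNOR b)) NAND ((a XNOR c) NAND ((a XNOR c) XNOR b))
w7 = w6 XNOR c = ((a NAND (((a XNOR c) XNOR b) XNOR b)) NAND ((a XNOR c) NAND ((a XNOR c) XNOR b))) XNOR c

((a NAND (((a XNOR c) XNOR b) XNOR b)) NAND ((a XNOR c) NAND ((a XNOR c) XNOR b))) XNOR c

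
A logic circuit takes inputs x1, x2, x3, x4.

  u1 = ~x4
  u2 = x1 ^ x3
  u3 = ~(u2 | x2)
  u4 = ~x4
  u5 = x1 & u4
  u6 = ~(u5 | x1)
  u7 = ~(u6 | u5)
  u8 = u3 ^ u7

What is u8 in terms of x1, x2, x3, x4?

u2 = x1 ^ x3
u3 = ~(u2 | x2) = ~((x1 ^ x3) | x2)
u4 = ~x4
u5 = x1 & u4 = x1 & ~x4
u6 = ~(u5 | x1) = ~((x1 & ~x4) | x1)
u7 = ~(u6 | u5) = ~((~((x1 & ~x4) | x1)) | (x1 & ~x4))
u8 = u3 ^ u7 = (~((x1 ^ x3) | x2)) ^ (~((~((x1 & ~x4) | x1)) | (x1 & ~x4)))

(~((x1 ^ x3) | x2)) ^ (~((~((x1 & ~x4) | x1)) | (x1 & ~x4)))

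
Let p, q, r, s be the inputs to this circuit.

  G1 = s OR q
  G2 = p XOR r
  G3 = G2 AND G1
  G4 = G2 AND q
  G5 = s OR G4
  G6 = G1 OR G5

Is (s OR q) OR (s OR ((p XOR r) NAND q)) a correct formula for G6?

No

G1 = s OR q
G2 = p XOR r
G4 = G2 AND q = (p XOR r) AND q
G5 = s OR G4 = s OR ((p XOR r) AND q)
G6 = G1 OR G5 = (s OR q) OR (s OR ((p XOR r) AND q))
At p=0, q=0, r=0, s=0: circuit gives 0, formula gives 1.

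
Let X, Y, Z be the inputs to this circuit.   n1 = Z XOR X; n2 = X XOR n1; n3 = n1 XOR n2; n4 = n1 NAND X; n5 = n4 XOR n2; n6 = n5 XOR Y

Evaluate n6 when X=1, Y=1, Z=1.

1

n1 = 1 XOR 1 = 0
n2 = 1 XOR 0 = 1
n4 = 0 NAND 1 = 1
n5 = 1 XOR 1 = 0
n6 = 0 XOR 1 = 1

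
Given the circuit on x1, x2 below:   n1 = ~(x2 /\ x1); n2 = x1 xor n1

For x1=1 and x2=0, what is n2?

0

n1 = ~(0 /\ 1) = 1
n2 = 1 xor 1 = 0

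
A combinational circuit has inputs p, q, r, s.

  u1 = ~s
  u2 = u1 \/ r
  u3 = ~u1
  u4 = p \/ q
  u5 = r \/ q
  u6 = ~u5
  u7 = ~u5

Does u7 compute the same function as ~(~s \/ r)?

u5 = r \/ q
u7 = ~u5 = ~(r \/ q)
At p=0, q=0, r=0, s=0: circuit gives 1, formula gives 0.

No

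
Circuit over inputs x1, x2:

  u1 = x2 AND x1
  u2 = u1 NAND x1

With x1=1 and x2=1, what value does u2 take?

u1 = 1 AND 1 = 1
u2 = 1 NAND 1 = 0

0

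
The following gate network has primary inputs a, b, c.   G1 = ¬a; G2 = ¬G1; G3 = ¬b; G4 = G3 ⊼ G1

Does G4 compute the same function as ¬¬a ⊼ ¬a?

No

G1 = ¬a
G3 = ¬b
G4 = G3 ⊼ G1 = ¬b ⊼ ¬a
At a=0, b=0, c=0: circuit gives 0, formula gives 1.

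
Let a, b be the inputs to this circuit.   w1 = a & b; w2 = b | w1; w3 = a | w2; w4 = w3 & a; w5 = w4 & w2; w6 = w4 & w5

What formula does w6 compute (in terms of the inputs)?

w1 = a & b
w2 = b | w1 = b | (a & b)
w3 = a | w2 = a | (b | (a & b))
w4 = w3 & a = (a | (b | (a & b))) & a
w5 = w4 & w2 = ((a | (b | (a & b))) & a) & (b | (a & b))
w6 = w4 & w5 = ((a | (b | (a & b))) & a) & (((a | (b | (a & b))) & a) & (b | (a & b)))

((a | (b | (a & b))) & a) & (((a | (b | (a & b))) & a) & (b | (a & b)))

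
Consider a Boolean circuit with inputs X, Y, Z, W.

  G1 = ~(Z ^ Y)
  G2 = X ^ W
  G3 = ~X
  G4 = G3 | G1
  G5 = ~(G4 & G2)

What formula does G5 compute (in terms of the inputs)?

G1 = ~(Z ^ Y)
G2 = X ^ W
G3 = ~X
G4 = G3 | G1 = ~X | (~(Z ^ Y))
G5 = ~(G4 & G2) = ~((~X | (~(Z ^ Y))) & (X ^ W))

~((~X | (~(Z ^ Y))) & (X ^ W))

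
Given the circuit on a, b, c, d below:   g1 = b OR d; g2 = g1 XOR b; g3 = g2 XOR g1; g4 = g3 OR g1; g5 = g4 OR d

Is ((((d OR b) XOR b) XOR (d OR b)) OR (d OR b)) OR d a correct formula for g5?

g1 = b OR d
g2 = g1 XOR b = (b OR d) XOR b
g3 = g2 XOR g1 = ((b OR d) XOR b) XOR (b OR d)
g4 = g3 OR g1 = (((b OR d) XOR b) XOR (b OR d)) OR (b OR d)
g5 = g4 OR d = ((((b OR d) XOR b) XOR (b OR d)) OR (b OR d)) OR d
At a=0, b=0, c=0, d=0: circuit gives 0, formula gives 0.
At a=0, b=0, c=0, d=1: circuit gives 1, formula gives 1.
Agrees on all 16 inputs.

Yes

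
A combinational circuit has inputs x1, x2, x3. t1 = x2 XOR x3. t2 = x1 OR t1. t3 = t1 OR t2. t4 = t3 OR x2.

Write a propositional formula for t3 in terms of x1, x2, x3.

(x2 XOR x3) OR (x1 OR (x2 XOR x3))

t1 = x2 XOR x3
t2 = x1 OR t1 = x1 OR (x2 XOR x3)
t3 = t1 OR t2 = (x2 XOR x3) OR (x1 OR (x2 XOR x3))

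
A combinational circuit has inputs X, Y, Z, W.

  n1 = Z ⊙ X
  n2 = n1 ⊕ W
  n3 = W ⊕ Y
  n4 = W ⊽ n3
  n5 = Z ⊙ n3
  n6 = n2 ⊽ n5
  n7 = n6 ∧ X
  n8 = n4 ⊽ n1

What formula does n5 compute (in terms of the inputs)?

Z ⊙ (W ⊕ Y)

n3 = W ⊕ Y
n5 = Z ⊙ n3 = Z ⊙ (W ⊕ Y)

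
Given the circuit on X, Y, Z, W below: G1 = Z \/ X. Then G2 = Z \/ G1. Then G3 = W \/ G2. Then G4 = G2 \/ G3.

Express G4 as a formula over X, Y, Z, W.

(Z \/ (Z \/ X)) \/ (W \/ (Z \/ (Z \/ X)))

G1 = Z \/ X
G2 = Z \/ G1 = Z \/ (Z \/ X)
G3 = W \/ G2 = W \/ (Z \/ (Z \/ X))
G4 = G2 \/ G3 = (Z \/ (Z \/ X)) \/ (W \/ (Z \/ (Z \/ X)))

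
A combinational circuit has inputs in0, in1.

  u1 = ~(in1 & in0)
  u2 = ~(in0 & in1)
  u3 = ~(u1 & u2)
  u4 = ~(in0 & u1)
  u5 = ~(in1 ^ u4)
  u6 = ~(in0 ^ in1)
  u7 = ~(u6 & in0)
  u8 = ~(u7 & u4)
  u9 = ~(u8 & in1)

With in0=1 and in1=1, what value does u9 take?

0

u1 = ~(1 & 1) = 0
u4 = ~(1 & 0) = 1
u6 = ~(1 ^ 1) = 1
u7 = ~(1 & 1) = 0
u8 = ~(0 & 1) = 1
u9 = ~(1 & 1) = 0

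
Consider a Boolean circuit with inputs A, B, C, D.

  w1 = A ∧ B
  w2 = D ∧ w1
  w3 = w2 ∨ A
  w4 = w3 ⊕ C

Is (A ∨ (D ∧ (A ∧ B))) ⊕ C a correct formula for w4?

Yes

w1 = A ∧ B
w2 = D ∧ w1 = D ∧ (A ∧ B)
w3 = w2 ∨ A = (D ∧ (A ∧ B)) ∨ A
w4 = w3 ⊕ C = ((D ∧ (A ∧ B)) ∨ A) ⊕ C
At A=0, B=0, C=0, D=0: circuit gives 0, formula gives 0.
At A=0, B=0, C=1, D=0: circuit gives 1, formula gives 1.
Agrees on all 16 inputs.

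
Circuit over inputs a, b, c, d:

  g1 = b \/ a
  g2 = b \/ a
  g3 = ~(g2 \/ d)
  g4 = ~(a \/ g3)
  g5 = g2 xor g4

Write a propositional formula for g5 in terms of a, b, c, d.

(b \/ a) xor (~(a \/ (~((b \/ a) \/ d))))

g2 = b \/ a
g3 = ~(g2 \/ d) = ~((b \/ a) \/ d)
g4 = ~(a \/ g3) = ~(a \/ (~((b \/ a) \/ d)))
g5 = g2 xor g4 = (b \/ a) xor (~(a \/ (~((b \/ a) \/ d))))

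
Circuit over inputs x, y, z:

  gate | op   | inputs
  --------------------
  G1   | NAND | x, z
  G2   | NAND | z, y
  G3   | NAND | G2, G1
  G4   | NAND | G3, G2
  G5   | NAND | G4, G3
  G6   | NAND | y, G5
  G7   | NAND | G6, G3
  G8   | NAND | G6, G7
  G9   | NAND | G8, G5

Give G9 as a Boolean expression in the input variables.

((y NAND ((((z NAND y) NAND (x NAND z)) NAND (z NAND y)) NAND ((z NAND y) NAND (x NAND z)))) NAND ((y NAND ((((z NAND y) NAND (x NAND z)) NAND (z NAND y)) NAND ((z NAND y) NAND (x NAND z)))) NAND ((z NAND y) NAND (x NAND z)))) NAND ((((z NAND y) NAND (x NAND z)) NAND (z NAND y)) NAND ((z NAND y) NAND (x NAND z)))

G1 = x NAND z
G2 = z NAND y
G3 = G2 NAND G1 = (z NAND y) NAND (x NAND z)
G4 = G3 NAND G2 = ((z NAND y) NAND (x NAND z)) NAND (z NAND y)
G5 = G4 NAND G3 = (((z NAND y) NAND (x NAND z)) NAND (z NAND y)) NAND ((z NAND y) NAND (x NAND z))
G6 = y NAND G5 = y NAND ((((z NAND y) NAND (x NAND z)) NAND (z NAND y)) NAND ((z NAND y) NAND (x NAND z)))
G7 = G6 NAND G3 = (y NAND ((((z NAND y) NAND (x NAND z)) NAND (z NAND y)) NAND ((z NAND y) NAND (x NAND z)))) NAND ((z NAND y) NAND (x NAND z))
G8 = G6 NAND G7 = (y NAND ((((z NAND y) NAND (x NAND z)) NAND (z NAND y)) NAND ((z NAND y) NAND (x NAND z)))) NAND ((y NAND ((((z NAND y) NAND (x NAND z)) NAND (z NAND y)) NAND ((z NAND y) NAND (x NAND z)))) NAND ((z NAND y) NAND (x NAND z)))
G9 = G8 NAND G5 = ((y NAND ((((z NAND y) NAND (x NAND z)) NAND (z NAND y)) NAND ((z NAND y) NAND (x NAND z)))) NAND ((y NAND ((((z NAND y) NAND (x NAND z)) NAND (z NAND y)) NAND ((z NAND y) NAND (x NAND z)))) NAND ((z NAND y) NAND (x NAND z)))) NAND ((((z NAND y) NAND (x NAND z)) NAND (z NAND y)) NAND ((z NAND y) NAND (x NAND z)))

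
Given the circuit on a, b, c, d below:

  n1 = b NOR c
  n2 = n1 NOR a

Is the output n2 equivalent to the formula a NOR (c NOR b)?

n1 = b NOR c
n2 = n1 NOR a = (b NOR c) NOR a
At a=0, b=0, c=0, d=0: circuit gives 0, formula gives 0.
At a=0, b=0, c=1, d=0: circuit gives 1, formula gives 1.
Agrees on all 16 inputs.

Yes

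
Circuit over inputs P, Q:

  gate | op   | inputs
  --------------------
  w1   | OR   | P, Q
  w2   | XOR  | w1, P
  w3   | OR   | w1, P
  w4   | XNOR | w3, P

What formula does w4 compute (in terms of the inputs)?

w1 = P OR Q
w3 = w1 OR P = (P OR Q) OR P
w4 = w3 XNOR P = ((P OR Q) OR P) XNOR P

((P OR Q) OR P) XNOR P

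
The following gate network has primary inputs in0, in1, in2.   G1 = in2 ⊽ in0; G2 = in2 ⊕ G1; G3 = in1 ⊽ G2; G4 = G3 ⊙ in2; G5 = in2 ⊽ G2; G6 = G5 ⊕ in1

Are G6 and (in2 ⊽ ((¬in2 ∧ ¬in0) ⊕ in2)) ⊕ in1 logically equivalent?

G1 = in2 ⊽ in0
G2 = in2 ⊕ G1 = in2 ⊕ (in2 ⊽ in0)
G5 = in2 ⊽ G2 = in2 ⊽ (in2 ⊕ (in2 ⊽ in0))
G6 = G5 ⊕ in1 = (in2 ⊽ (in2 ⊕ (in2 ⊽ in0))) ⊕ in1
At in0=0, in1=0, in2=0: circuit gives 0, formula gives 0.
At in0=0, in1=1, in2=0: circuit gives 1, formula gives 1.
Agrees on all 8 inputs.

Yes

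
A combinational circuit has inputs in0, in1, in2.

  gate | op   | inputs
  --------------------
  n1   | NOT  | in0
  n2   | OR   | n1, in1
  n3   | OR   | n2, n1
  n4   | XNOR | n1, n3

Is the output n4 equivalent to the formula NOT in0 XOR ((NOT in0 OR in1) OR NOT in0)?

n1 = NOT in0
n2 = n1 OR in1 = NOT in0 OR in1
n3 = n2 OR n1 = (NOT in0 OR in1) OR NOT in0
n4 = n1 XNOR n3 = NOT in0 XNOR ((NOT in0 OR in1) OR NOT in0)
At in0=0, in1=0, in2=0: circuit gives 1, formula gives 0.

No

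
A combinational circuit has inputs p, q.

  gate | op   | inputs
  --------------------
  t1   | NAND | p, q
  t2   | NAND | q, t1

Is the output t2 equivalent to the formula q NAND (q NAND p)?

t1 = p NAND q
t2 = q NAND t1 = q NAND (p NAND q)
At p=0, q=1: circuit gives 0, formula gives 0.
At p=0, q=0: circuit gives 1, formula gives 1.
Agrees on all 4 inputs.

Yes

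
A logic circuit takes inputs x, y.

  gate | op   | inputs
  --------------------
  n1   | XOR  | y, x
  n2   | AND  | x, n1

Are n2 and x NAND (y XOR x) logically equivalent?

n1 = y XOR x
n2 = x AND n1 = x AND (y XOR x)
At x=0, y=0: circuit gives 0, formula gives 1.

No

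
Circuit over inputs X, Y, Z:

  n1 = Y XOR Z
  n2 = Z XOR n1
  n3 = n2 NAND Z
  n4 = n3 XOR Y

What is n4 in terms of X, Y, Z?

((Z XOR (Y XOR Z)) NAND Z) XOR Y

n1 = Y XOR Z
n2 = Z XOR n1 = Z XOR (Y XOR Z)
n3 = n2 NAND Z = (Z XOR (Y XOR Z)) NAND Z
n4 = n3 XOR Y = ((Z XOR (Y XOR Z)) NAND Z) XOR Y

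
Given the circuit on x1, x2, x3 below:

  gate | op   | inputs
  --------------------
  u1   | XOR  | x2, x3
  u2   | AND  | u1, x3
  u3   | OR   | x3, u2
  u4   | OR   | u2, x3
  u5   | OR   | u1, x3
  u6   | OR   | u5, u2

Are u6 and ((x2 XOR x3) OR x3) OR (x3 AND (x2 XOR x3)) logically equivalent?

u1 = x2 XOR x3
u2 = u1 AND x3 = (x2 XOR x3) AND x3
u5 = u1 OR x3 = (x2 XOR x3) OR x3
u6 = u5 OR u2 = ((x2 XOR x3) OR x3) OR ((x2 XOR x3) AND x3)
At x1=0, x2=0, x3=0: circuit gives 0, formula gives 0.
At x1=0, x2=0, x3=1: circuit gives 1, formula gives 1.
Agrees on all 8 inputs.

Yes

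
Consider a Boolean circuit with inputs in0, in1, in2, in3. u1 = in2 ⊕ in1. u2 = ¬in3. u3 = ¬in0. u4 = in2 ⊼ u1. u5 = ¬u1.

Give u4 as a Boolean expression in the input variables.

in2 ⊼ (in2 ⊕ in1)

u1 = in2 ⊕ in1
u4 = in2 ⊼ u1 = in2 ⊼ (in2 ⊕ in1)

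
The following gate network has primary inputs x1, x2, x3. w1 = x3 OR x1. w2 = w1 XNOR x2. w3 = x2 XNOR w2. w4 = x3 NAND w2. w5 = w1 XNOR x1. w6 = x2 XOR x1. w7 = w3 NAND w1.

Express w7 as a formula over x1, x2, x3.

w1 = x3 OR x1
w2 = w1 XNOR x2 = (x3 OR x1) XNOR x2
w3 = x2 XNOR w2 = x2 XNOR ((x3 OR x1) XNOR x2)
w7 = w3 NAND w1 = (x2 XNOR ((x3 OR x1) XNOR x2)) NAND (x3 OR x1)

(x2 XNOR ((x3 OR x1) XNOR x2)) NAND (x3 OR x1)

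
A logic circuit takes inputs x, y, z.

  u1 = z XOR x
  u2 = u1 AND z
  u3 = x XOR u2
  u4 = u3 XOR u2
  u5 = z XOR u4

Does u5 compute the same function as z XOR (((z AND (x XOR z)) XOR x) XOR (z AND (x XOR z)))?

Yes

u1 = z XOR x
u2 = u1 AND z = (z XOR x) AND z
u3 = x XOR u2 = x XOR ((z XOR x) AND z)
u4 = u3 XOR u2 = (x XOR ((z XOR x) AND z)) XOR ((z XOR x) AND z)
u5 = z XOR u4 = z XOR ((x XOR ((z XOR x) AND z)) XOR ((z XOR x) AND z))
At x=0, y=0, z=0: circuit gives 0, formula gives 0.
At x=0, y=0, z=1: circuit gives 1, formula gives 1.
Agrees on all 8 inputs.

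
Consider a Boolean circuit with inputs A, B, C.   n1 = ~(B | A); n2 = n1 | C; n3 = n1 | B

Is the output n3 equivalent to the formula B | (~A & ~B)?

n1 = ~(B | A)
n3 = n1 | B = (~(B | A)) | B
At A=1, B=0, C=0: circuit gives 0, formula gives 0.
At A=0, B=0, C=0: circuit gives 1, formula gives 1.
Agrees on all 8 inputs.

Yes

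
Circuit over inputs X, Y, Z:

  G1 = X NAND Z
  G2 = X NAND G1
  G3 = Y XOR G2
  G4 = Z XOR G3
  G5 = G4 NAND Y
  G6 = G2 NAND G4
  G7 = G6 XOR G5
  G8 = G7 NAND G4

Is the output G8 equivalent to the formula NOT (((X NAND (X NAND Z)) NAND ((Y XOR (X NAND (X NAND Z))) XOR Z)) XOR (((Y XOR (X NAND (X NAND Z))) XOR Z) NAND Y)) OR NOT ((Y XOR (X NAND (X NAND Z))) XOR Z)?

Yes

G1 = X NAND Z
G2 = X NAND G1 = X NAND (X NAND Z)
G3 = Y XOR G2 = Y XOR (X NAND (X NAND Z))
G4 = Z XOR G3 = Z XOR (Y XOR (X NAND (X NAND Z)))
G5 = G4 NAND Y = (Z XOR (Y XOR (X NAND (X NAND Z)))) NAND Y
G6 = G2 NAND G4 = (X NAND (X NAND Z)) NAND (Z XOR (Y XOR (X NAND (X NAND Z))))
G7 = G6 XOR G5 = ((X NAND (X NAND Z)) NAND (Z XOR (Y XOR (X NAND (X NAND Z))))) XOR ((Z XOR (Y XOR (X NAND (X NAND Z)))) NAND Y)
G8 = G7 NAND G4 = (((X NAND (X NAND Z)) NAND (Z XOR (Y XOR (X NAND (X NAND Z))))) XOR ((Z XOR (Y XOR (X NAND (X NAND Z)))) NAND Y)) NAND (Z XOR (Y XOR (X NAND (X NAND Z))))
At X=0, Y=0, Z=0: circuit gives 0, formula gives 0.
At X=0, Y=0, Z=1: circuit gives 1, formula gives 1.
Agrees on all 8 inputs.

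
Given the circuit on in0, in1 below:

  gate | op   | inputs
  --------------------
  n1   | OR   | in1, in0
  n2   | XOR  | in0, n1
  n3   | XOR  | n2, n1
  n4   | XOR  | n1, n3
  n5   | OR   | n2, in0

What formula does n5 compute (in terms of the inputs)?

(in0 XOR (in1 OR in0)) OR in0

n1 = in1 OR in0
n2 = in0 XOR n1 = in0 XOR (in1 OR in0)
n5 = n2 OR in0 = (in0 XOR (in1 OR in0)) OR in0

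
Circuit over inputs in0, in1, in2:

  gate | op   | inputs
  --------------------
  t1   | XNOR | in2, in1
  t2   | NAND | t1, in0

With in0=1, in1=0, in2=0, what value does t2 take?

t1 = 0 XNOR 0 = 1
t2 = 1 NAND 1 = 0

0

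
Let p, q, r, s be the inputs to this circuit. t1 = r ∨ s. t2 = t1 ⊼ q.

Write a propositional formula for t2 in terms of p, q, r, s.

(r ∨ s) ⊼ q

t1 = r ∨ s
t2 = t1 ⊼ q = (r ∨ s) ⊼ q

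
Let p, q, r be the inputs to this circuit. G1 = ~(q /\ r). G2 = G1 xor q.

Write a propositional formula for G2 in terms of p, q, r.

G1 = ~(q /\ r)
G2 = G1 xor q = (~(q /\ r)) xor q

(~(q /\ r)) xor q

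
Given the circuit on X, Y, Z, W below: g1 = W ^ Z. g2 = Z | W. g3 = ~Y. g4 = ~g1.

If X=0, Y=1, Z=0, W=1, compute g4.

0

g1 = 1 ^ 0 = 1
g4 = ~1 = 0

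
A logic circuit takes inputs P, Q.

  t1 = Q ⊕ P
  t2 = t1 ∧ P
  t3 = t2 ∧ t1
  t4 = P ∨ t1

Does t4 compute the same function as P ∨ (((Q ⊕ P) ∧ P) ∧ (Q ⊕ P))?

t1 = Q ⊕ P
t4 = P ∨ t1 = P ∨ (Q ⊕ P)
At P=0, Q=1: circuit gives 1, formula gives 0.

No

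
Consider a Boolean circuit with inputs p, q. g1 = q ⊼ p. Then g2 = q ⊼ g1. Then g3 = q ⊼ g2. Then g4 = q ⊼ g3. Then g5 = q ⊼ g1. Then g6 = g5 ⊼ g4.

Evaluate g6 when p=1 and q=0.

g1 = 0 ⊼ 1 = 1
g2 = 0 ⊼ 1 = 1
g3 = 0 ⊼ 1 = 1
g4 = 0 ⊼ 1 = 1
g5 = 0 ⊼ 1 = 1
g6 = 1 ⊼ 1 = 0

0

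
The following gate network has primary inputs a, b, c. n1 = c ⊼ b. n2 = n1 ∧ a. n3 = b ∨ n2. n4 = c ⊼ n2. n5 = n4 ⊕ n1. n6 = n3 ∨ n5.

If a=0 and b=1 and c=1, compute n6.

n1 = 1 ⊼ 1 = 0
n2 = 0 ∧ 0 = 0
n3 = 1 ∨ 0 = 1
n4 = 1 ⊼ 0 = 1
n5 = 1 ⊕ 0 = 1
n6 = 1 ∨ 1 = 1

1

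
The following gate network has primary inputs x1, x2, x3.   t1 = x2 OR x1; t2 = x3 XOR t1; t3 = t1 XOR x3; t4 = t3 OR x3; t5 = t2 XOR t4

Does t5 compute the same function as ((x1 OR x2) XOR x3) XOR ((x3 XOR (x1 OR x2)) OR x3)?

Yes

t1 = x2 OR x1
t2 = x3 XOR t1 = x3 XOR (x2 OR x1)
t3 = t1 XOR x3 = (x2 OR x1) XOR x3
t4 = t3 OR x3 = ((x2 OR x1) XOR x3) OR x3
t5 = t2 XOR t4 = (x3 XOR (x2 OR x1)) XOR (((x2 OR x1) XOR x3) OR x3)
At x1=0, x2=0, x3=0: circuit gives 0, formula gives 0.
At x1=0, x2=1, x3=1: circuit gives 1, formula gives 1.
Agrees on all 8 inputs.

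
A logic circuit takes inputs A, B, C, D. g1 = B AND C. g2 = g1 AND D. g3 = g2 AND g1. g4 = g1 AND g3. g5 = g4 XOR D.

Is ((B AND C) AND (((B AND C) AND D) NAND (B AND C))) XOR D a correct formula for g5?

No

g1 = B AND C
g2 = g1 AND D = (B AND C) AND D
g3 = g2 AND g1 = ((B AND C) AND D) AND (B AND C)
g4 = g1 AND g3 = (B AND C) AND (((B AND C) AND D) AND (B AND C))
g5 = g4 XOR D = ((B AND C) AND (((B AND C) AND D) AND (B AND C))) XOR D
At A=0, B=1, C=1, D=0: circuit gives 0, formula gives 1.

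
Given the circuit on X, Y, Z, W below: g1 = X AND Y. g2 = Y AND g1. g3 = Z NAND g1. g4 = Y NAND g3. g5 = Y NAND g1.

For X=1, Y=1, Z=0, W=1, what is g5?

g1 = 1 AND 1 = 1
g5 = 1 NAND 1 = 0

0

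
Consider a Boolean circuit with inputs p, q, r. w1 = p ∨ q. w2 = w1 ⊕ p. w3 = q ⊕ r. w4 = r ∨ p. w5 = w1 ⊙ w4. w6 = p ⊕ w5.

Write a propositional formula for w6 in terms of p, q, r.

w1 = p ∨ q
w4 = r ∨ p
w5 = w1 ⊙ w4 = (p ∨ q) ⊙ (r ∨ p)
w6 = p ⊕ w5 = p ⊕ ((p ∨ q) ⊙ (r ∨ p))

p ⊕ ((p ∨ q) ⊙ (r ∨ p))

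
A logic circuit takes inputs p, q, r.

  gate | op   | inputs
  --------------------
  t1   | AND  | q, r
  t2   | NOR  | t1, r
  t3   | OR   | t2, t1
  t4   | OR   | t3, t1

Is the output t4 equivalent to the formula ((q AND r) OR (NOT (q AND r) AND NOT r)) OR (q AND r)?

t1 = q AND r
t2 = t1 NOR r = (q AND r) NOR r
t3 = t2 OR t1 = ((q AND r) NOR r) OR (q AND r)
t4 = t3 OR t1 = (((q AND r) NOR r) OR (q AND r)) OR (q AND r)
At p=0, q=0, r=1: circuit gives 0, formula gives 0.
At p=0, q=0, r=0: circuit gives 1, formula gives 1.
Agrees on all 8 inputs.

Yes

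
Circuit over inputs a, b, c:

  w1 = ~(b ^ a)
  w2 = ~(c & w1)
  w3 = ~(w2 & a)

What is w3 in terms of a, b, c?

~((~(c & (~(b ^ a)))) & a)

w1 = ~(b ^ a)
w2 = ~(c & w1) = ~(c & (~(b ^ a)))
w3 = ~(w2 & a) = ~((~(c & (~(b ^ a)))) & a)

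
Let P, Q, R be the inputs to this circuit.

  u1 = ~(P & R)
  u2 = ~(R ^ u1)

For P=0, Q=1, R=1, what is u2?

1

u1 = ~(0 & 1) = 1
u2 = ~(1 ^ 1) = 1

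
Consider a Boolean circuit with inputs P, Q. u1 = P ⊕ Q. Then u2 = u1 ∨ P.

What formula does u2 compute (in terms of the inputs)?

(P ⊕ Q) ∨ P

u1 = P ⊕ Q
u2 = u1 ∨ P = (P ⊕ Q) ∨ P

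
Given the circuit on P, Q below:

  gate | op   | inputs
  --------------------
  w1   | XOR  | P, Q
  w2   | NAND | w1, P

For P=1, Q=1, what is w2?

1

w1 = 1 XOR 1 = 0
w2 = 0 NAND 1 = 1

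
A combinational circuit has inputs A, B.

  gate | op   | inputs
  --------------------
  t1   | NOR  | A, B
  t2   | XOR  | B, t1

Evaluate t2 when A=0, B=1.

t1 = 0 NOR 1 = 0
t2 = 1 XOR 0 = 1

1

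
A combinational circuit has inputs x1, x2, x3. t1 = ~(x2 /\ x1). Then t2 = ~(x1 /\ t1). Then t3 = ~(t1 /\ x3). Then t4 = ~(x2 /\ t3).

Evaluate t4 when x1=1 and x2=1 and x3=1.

0

t1 = ~(1 /\ 1) = 0
t3 = ~(0 /\ 1) = 1
t4 = ~(1 /\ 1) = 0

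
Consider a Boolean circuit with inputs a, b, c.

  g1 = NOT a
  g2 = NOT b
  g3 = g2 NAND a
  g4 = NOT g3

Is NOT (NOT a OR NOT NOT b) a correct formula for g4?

Yes

g2 = NOT b
g3 = g2 NAND a = NOT b NAND a
g4 = NOT g3 = NOT (NOT b NAND a)
At a=0, b=0, c=0: circuit gives 0, formula gives 0.
At a=1, b=0, c=0: circuit gives 1, formula gives 1.
Agrees on all 8 inputs.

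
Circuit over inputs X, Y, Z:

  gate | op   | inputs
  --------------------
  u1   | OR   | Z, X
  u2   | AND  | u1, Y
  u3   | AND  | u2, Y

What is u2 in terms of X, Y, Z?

(Z OR X) AND Y

u1 = Z OR X
u2 = u1 AND Y = (Z OR X) AND Y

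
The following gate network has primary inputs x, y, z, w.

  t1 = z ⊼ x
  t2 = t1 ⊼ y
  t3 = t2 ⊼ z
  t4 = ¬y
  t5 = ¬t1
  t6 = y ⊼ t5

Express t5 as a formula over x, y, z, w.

t1 = z ⊼ x
t5 = ¬t1 = ¬(z ⊼ x)

¬(z ⊼ x)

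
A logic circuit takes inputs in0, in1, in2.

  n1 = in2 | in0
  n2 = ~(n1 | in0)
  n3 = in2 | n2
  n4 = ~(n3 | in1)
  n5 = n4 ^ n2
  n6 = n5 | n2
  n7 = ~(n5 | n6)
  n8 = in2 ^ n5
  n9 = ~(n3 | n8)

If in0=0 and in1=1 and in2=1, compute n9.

n1 = 1 | 0 = 1
n2 = ~(1 | 0) = 0
n3 = 1 | 0 = 1
n4 = ~(1 | 1) = 0
n5 = 0 ^ 0 = 0
n8 = 1 ^ 0 = 1
n9 = ~(1 | 1) = 0

0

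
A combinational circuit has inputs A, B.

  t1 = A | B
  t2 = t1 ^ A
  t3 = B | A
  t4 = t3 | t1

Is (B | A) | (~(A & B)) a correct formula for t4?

t1 = A | B
t3 = B | A
t4 = t3 | t1 = (B | A) | (A | B)
At A=0, B=0: circuit gives 0, formula gives 1.

No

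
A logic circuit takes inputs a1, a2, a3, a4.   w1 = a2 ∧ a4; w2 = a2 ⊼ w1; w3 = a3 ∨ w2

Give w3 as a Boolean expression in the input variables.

a3 ∨ (a2 ⊼ (a2 ∧ a4))

w1 = a2 ∧ a4
w2 = a2 ⊼ w1 = a2 ⊼ (a2 ∧ a4)
w3 = a3 ∨ w2 = a3 ∨ (a2 ⊼ (a2 ∧ a4))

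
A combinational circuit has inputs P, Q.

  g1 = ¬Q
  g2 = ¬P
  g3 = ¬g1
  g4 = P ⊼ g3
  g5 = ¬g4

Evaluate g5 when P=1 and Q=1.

g1 = ¬1 = 0
g3 = ¬0 = 1
g4 = 1 ⊼ 1 = 0
g5 = ¬0 = 1

1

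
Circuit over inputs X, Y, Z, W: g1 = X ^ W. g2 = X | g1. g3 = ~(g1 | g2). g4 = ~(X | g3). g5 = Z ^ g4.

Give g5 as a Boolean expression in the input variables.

Z ^ (~(X | (~((X ^ W) | (X | (X ^ W))))))

g1 = X ^ W
g2 = X | g1 = X | (X ^ W)
g3 = ~(g1 | g2) = ~((X ^ W) | (X | (X ^ W)))
g4 = ~(X | g3) = ~(X | (~((X ^ W) | (X | (X ^ W)))))
g5 = Z ^ g4 = Z ^ (~(X | (~((X ^ W) | (X | (X ^ W))))))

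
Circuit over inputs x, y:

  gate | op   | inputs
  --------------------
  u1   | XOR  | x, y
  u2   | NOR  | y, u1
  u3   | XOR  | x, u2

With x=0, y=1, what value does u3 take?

u1 = 0 XOR 1 = 1
u2 = 1 NOR 1 = 0
u3 = 0 XOR 0 = 0

0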